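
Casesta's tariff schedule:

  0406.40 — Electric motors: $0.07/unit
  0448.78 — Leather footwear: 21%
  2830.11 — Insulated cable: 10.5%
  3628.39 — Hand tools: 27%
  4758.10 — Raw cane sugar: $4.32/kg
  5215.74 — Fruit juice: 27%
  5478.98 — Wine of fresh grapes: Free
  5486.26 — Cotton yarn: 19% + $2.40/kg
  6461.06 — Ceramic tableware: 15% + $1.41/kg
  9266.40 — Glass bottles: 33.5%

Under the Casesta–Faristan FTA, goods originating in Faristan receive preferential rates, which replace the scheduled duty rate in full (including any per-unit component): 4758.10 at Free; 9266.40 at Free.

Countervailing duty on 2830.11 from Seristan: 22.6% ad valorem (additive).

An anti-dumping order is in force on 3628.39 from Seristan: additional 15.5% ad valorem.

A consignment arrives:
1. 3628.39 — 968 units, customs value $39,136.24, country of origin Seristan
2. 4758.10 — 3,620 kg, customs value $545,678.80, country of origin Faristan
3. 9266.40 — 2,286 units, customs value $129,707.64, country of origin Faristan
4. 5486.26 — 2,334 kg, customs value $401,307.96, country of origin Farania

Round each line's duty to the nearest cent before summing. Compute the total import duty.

$98,483.01

Line 1 (3628.39, Seristan, 968 units, $39,136.24):
Base rate for 3628.39 is 27%.
Additional duty on 3628.39 from Seristan: +15.5%. Applied ad valorem rate: 27% + 15.5% = 42.5%.
Duty = $39,136.24 × 42.5% = $16,632.90.
Line 2 (4758.10, Faristan, 3,620 kg, $545,678.80):
Base rate for 4758.10 is $4.32/kg.
Origin Faristan qualifies under the Casesta–Faristan agreement and 4758.10 is covered: preferential rate Free applies instead.
Duty = $545,678.80 × 0% = $0.00.
Line 3 (9266.40, Faristan, 2,286 units, $129,707.64):
Base rate for 9266.40 is 33.5%.
Origin Faristan qualifies under the Casesta–Faristan agreement and 9266.40 is covered: preferential rate Free applies instead.
Duty = $129,707.64 × 0% = $0.00.
Line 4 (5486.26, Farania, 2,334 kg, $401,307.96):
Base rate for 5486.26 is 19% + $2.40/kg.
Duty = $401,307.96 × 19% + 2,334 × $2.40 = $81,850.11.
Total = $16,632.90 + $0.00 + $0.00 + $81,850.11 = $98,483.01.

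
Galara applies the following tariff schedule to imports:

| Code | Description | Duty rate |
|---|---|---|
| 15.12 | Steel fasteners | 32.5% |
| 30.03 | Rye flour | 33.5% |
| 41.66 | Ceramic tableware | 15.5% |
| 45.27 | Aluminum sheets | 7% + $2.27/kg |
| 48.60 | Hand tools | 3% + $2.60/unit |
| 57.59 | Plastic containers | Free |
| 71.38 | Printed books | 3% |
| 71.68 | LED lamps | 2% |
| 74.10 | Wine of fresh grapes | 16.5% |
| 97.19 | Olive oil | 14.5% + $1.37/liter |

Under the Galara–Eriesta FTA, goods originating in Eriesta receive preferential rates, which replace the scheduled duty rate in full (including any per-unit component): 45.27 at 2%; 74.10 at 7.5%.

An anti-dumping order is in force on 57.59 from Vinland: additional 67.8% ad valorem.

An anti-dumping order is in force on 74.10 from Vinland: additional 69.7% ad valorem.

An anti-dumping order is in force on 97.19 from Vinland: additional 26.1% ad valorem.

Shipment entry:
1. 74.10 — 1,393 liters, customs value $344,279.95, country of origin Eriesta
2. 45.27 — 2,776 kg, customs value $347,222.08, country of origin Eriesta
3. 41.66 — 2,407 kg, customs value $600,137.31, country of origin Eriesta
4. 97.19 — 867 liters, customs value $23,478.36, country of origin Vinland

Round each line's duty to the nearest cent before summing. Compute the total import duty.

Line 1 (74.10, Eriesta, 1,393 liters, $344,279.95):
Base rate for 74.10 is 16.5%.
Origin Eriesta qualifies under the Galara–Eriesta agreement and 74.10 is covered: preferential rate 7.5% applies instead.
The additional-duty order on 74.10 targets Vinland, not Eriesta; it does not apply.
Duty = $344,279.95 × 7.5% = $25,821.00.
Line 2 (45.27, Eriesta, 2,776 kg, $347,222.08):
Base rate for 45.27 is 7% + $2.27/kg.
Origin Eriesta qualifies under the Galara–Eriesta agreement and 45.27 is covered: preferential rate 2% applies instead.
Duty = $347,222.08 × 2% = $6,944.44.
Line 3 (41.66, Eriesta, 2,407 kg, $600,137.31):
Base rate for 41.66 is 15.5%.
Origin Eriesta is the FTA partner but 41.66 is not on the preference list; base rate stands.
Duty = $600,137.31 × 15.5% = $93,021.28.
Line 4 (97.19, Vinland, 867 liters, $23,478.36):
Base rate for 97.19 is 14.5% + $1.37/liter.
Additional duty on 97.19 from Vinland: +26.1%. Applied ad valorem rate: 14.5% + 26.1% = 40.6%.
Duty = $23,478.36 × 40.6% + 867 × $1.37 = $10,720.00.
Total = $25,821.00 + $6,944.44 + $93,021.28 + $10,720.00 = $136,506.72.

$136,506.72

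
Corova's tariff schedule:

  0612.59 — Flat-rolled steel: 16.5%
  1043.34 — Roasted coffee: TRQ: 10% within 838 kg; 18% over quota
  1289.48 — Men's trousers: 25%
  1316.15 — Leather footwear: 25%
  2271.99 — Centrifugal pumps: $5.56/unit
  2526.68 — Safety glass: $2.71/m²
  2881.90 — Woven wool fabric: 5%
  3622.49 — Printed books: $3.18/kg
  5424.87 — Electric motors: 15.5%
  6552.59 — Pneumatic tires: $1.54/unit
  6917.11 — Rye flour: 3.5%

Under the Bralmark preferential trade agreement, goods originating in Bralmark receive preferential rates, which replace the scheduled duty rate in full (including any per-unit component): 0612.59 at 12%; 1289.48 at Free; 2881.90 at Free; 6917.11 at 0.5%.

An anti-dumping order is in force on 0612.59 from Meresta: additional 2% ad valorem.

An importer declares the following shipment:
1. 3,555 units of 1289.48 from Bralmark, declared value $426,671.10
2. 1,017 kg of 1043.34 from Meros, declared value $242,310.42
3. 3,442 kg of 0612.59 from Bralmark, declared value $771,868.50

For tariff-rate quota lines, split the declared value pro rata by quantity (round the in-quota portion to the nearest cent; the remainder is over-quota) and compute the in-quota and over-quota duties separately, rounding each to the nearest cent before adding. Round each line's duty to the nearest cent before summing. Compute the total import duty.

Line 1 (1289.48, Bralmark, 3,555 units, $426,671.10):
Base rate for 1289.48 is 25%.
Origin Bralmark qualifies under the Corova–Bralmark agreement and 1289.48 is covered: preferential rate Free applies instead.
Duty = $426,671.10 × 0% = $0.00.
Line 2 (1043.34, Meros, 1,017 kg, $242,310.42):
Code 1043.34 is under a tariff-rate quota (threshold 838 kg). In-quota: 838 kg at 10%; over-quota: 179 kg at 18%.
Pro-rata value split: in-quota = $242,310.42 × 838/1,017 = $199,661.88; over-quota = $242,310.42 − $199,661.88 = $42,648.54.
In-quota duty = $199,661.88 × 10% = $19,966.19. Over-quota duty = $42,648.54 × 18% = $7,676.74.
Line duty = $19,966.19 + $7,676.74 = $27,642.93.
Line 3 (0612.59, Bralmark, 3,442 kg, $771,868.50):
Base rate for 0612.59 is 16.5%.
Origin Bralmark qualifies under the Corova–Bralmark agreement and 0612.59 is covered: preferential rate 12% applies instead.
The additional-duty order on 0612.59 targets Meresta, not Bralmark; it does not apply.
Duty = $771,868.50 × 12% = $92,624.22.
Total = $0.00 + $27,642.93 + $92,624.22 = $120,267.15.

$120,267.15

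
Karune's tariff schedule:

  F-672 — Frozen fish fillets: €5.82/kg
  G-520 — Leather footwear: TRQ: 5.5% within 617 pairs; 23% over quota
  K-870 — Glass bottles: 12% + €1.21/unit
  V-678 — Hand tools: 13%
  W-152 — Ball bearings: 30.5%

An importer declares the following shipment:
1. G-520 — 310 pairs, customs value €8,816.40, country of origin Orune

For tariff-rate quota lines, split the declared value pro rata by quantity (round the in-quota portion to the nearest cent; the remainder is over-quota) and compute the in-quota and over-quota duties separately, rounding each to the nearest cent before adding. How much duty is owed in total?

€484.90

Line 1 (G-520, Orune, 310 pairs, €8,816.40):
Code G-520 is under a tariff-rate quota (threshold 617 pairs). Quantity 310 pairs is within the quota, so the in-quota rate 5.5% applies to the full value.
Duty = €8,816.40 × 5.5% = €484.90.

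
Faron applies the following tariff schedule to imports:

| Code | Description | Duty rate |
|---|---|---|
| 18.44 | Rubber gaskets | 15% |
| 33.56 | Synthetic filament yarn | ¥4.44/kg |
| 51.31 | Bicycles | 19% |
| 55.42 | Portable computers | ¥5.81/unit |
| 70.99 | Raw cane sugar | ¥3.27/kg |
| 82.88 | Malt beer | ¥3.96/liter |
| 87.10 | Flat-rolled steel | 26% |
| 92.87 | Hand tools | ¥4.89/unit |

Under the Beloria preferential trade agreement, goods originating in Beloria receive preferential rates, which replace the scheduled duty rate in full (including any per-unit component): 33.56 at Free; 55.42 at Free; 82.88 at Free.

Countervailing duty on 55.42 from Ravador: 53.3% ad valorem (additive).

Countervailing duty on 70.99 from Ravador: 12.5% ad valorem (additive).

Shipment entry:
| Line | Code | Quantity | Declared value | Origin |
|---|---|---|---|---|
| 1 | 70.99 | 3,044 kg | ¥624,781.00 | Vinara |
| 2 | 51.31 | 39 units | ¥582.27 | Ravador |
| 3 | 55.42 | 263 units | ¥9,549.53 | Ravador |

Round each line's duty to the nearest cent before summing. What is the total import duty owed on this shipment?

Line 1 (70.99, Vinara, 3,044 kg, ¥624,781.00):
Base rate for 70.99 is ¥3.27/kg.
The additional-duty order on 70.99 targets Ravador, not Vinara; it does not apply.
Duty = 3,044 × ¥3.27 = ¥9,953.88.
Line 2 (51.31, Ravador, 39 units, ¥582.27):
Base rate for 51.31 is 19%.
Duty = ¥582.27 × 19% = ¥110.63.
Line 3 (55.42, Ravador, 263 units, ¥9,549.53):
Base rate for 55.42 is ¥5.81/unit.
55.42 has an FTA preferential rate, but origin Ravador is not Beloria; base rate stands.
Additional duty on 55.42 from Ravador: +53.3% ad valorem. Applied ad valorem rate = 53.3%.
Duty = ¥9,549.53 × 53.3% + 263 × ¥5.81 = ¥6,617.93.
Total = ¥9,953.88 + ¥110.63 + ¥6,617.93 = ¥16,682.44.

¥16,682.44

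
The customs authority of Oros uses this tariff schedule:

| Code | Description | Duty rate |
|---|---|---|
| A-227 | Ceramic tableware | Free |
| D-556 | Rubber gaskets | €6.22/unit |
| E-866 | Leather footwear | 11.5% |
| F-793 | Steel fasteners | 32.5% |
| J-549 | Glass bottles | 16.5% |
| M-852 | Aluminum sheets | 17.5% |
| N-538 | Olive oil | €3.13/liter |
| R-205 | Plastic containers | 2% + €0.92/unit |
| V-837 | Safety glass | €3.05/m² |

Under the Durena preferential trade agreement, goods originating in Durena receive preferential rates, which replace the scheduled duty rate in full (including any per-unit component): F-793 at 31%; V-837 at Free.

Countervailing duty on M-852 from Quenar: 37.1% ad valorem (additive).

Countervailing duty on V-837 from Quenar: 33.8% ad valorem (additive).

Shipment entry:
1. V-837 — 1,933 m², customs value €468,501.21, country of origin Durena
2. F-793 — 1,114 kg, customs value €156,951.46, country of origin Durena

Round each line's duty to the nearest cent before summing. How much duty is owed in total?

Line 1 (V-837, Durena, 1,933 m², €468,501.21):
Base rate for V-837 is €3.05/m².
Origin Durena qualifies under the Oros–Durena agreement and V-837 is covered: preferential rate Free applies instead.
The additional-duty order on V-837 targets Quenar, not Durena; it does not apply.
Duty = €468,501.21 × 0% = €0.00.
Line 2 (F-793, Durena, 1,114 kg, €156,951.46):
Base rate for F-793 is 32.5%.
Origin Durena qualifies under the Oros–Durena agreement and F-793 is covered: preferential rate 31% applies instead.
Duty = €156,951.46 × 31% = €48,654.95.
Total = €0.00 + €48,654.95 = €48,654.95.

€48,654.95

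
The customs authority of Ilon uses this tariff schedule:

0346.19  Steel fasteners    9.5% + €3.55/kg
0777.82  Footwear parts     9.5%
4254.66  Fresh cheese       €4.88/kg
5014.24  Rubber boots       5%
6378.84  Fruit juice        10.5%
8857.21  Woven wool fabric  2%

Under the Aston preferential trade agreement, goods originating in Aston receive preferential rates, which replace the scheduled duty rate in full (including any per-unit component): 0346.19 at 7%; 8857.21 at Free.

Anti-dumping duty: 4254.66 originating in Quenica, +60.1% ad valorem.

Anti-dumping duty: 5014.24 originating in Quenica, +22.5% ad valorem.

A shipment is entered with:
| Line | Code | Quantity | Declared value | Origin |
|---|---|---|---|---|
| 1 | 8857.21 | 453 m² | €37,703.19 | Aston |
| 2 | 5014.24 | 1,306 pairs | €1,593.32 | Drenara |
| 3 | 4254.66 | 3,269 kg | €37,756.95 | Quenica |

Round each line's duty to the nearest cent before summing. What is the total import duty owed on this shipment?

Line 1 (8857.21, Aston, 453 m², €37,703.19):
Base rate for 8857.21 is 2%.
Origin Aston qualifies under the Ilon–Aston agreement and 8857.21 is covered: preferential rate Free applies instead.
Duty = €37,703.19 × 0% = €0.00.
Line 2 (5014.24, Drenara, 1,306 pairs, €1,593.32):
Base rate for 5014.24 is 5%.
The additional-duty order on 5014.24 targets Quenica, not Drenara; it does not apply.
Duty = €1,593.32 × 5% = €79.67.
Line 3 (4254.66, Quenica, 3,269 kg, €37,756.95):
Base rate for 4254.66 is €4.88/kg.
Additional duty on 4254.66 from Quenica: +60.1% ad valorem. Applied ad valorem rate = 60.1%.
Duty = €37,756.95 × 60.1% + 3,269 × €4.88 = €38,644.65.
Total = €0.00 + €79.67 + €38,644.65 = €38,724.32.

€38,724.32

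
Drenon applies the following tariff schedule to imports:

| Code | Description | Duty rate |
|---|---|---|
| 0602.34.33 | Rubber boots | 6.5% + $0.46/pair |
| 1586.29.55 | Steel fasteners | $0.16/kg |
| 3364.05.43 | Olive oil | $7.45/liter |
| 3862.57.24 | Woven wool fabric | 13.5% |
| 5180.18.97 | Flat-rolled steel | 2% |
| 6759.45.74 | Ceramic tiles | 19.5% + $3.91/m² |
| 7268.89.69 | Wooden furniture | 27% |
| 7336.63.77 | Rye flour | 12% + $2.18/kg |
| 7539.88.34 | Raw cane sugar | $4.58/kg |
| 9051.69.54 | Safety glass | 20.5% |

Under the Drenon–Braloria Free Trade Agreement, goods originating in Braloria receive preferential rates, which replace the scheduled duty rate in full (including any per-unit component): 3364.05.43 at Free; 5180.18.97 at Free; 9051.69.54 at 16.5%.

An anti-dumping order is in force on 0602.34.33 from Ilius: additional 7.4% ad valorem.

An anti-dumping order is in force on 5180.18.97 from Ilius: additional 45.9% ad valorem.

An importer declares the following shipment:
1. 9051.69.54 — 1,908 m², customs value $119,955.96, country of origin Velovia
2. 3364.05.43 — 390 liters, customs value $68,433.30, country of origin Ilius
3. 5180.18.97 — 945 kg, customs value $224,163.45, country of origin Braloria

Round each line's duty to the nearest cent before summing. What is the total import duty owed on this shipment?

$27,496.47

Line 1 (9051.69.54, Velovia, 1,908 m², $119,955.96):
Base rate for 9051.69.54 is 20.5%.
9051.69.54 has an FTA preferential rate, but origin Velovia is not Braloria; base rate stands.
Duty = $119,955.96 × 20.5% = $24,590.97.
Line 2 (3364.05.43, Ilius, 390 liters, $68,433.30):
Base rate for 3364.05.43 is $7.45/liter.
3364.05.43 has an FTA preferential rate, but origin Ilius is not Braloria; base rate stands.
Duty = 390 × $7.45 = $2,905.50.
Line 3 (5180.18.97, Braloria, 945 kg, $224,163.45):
Base rate for 5180.18.97 is 2%.
Origin Braloria qualifies under the Drenon–Braloria agreement and 5180.18.97 is covered: preferential rate Free applies instead.
The additional-duty order on 5180.18.97 targets Ilius, not Braloria; it does not apply.
Duty = $224,163.45 × 0% = $0.00.
Total = $24,590.97 + $2,905.50 + $0.00 = $27,496.47.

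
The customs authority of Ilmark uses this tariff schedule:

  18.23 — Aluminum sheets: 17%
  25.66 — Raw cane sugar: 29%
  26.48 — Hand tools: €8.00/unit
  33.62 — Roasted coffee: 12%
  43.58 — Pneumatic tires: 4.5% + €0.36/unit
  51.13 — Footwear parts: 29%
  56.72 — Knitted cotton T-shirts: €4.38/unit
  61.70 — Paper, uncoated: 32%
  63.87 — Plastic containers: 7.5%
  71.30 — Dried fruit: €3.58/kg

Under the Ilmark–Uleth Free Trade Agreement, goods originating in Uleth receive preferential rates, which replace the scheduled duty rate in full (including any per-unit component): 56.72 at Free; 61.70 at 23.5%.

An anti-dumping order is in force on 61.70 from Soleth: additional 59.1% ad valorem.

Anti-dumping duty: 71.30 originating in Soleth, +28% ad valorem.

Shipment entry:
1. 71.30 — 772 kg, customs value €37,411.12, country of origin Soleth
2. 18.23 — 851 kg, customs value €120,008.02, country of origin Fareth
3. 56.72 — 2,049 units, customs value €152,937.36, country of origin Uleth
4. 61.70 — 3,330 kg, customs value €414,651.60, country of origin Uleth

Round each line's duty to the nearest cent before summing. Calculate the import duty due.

€131,083.36

Line 1 (71.30, Soleth, 772 kg, €37,411.12):
Base rate for 71.30 is €3.58/kg.
Additional duty on 71.30 from Soleth: +28% ad valorem. Applied ad valorem rate = 28%.
Duty = €37,411.12 × 28% + 772 × €3.58 = €13,238.87.
Line 2 (18.23, Fareth, 851 kg, €120,008.02):
Base rate for 18.23 is 17%.
Duty = €120,008.02 × 17% = €20,401.36.
Line 3 (56.72, Uleth, 2,049 units, €152,937.36):
Base rate for 56.72 is €4.38/unit.
Origin Uleth qualifies under the Ilmark–Uleth agreement and 56.72 is covered: preferential rate Free applies instead.
Duty = €152,937.36 × 0% = €0.00.
Line 4 (61.70, Uleth, 3,330 kg, €414,651.60):
Base rate for 61.70 is 32%.
Origin Uleth qualifies under the Ilmark–Uleth agreement and 61.70 is covered: preferential rate 23.5% applies instead.
The additional-duty order on 61.70 targets Soleth, not Uleth; it does not apply.
Duty = €414,651.60 × 23.5% = €97,443.13.
Total = €13,238.87 + €20,401.36 + €0.00 + €97,443.13 = €131,083.36.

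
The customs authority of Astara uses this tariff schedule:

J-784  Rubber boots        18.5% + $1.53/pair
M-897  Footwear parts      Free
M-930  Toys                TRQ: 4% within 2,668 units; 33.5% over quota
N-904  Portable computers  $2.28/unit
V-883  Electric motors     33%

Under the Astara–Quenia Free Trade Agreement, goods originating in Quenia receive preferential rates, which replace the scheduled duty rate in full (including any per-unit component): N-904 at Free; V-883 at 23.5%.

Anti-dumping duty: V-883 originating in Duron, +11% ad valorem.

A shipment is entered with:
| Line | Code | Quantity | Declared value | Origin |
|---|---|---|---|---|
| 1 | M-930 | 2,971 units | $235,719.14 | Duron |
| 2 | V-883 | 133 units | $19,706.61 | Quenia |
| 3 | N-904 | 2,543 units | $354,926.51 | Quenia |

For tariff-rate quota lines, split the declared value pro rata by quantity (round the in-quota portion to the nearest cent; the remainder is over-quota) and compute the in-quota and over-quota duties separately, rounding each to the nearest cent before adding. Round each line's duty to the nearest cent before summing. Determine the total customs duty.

Line 1 (M-930, Duron, 2,971 units, $235,719.14):
Code M-930 is under a tariff-rate quota (threshold 2,668 units). In-quota: 2,668 units at 4%; over-quota: 303 units at 33.5%.
Pro-rata value split: in-quota = $235,719.14 × 2,668/2,971 = $211,679.12; over-quota = $235,719.14 − $211,679.12 = $24,040.02.
In-quota duty = $211,679.12 × 4% = $8,467.16. Over-quota duty = $24,040.02 × 33.5% = $8,053.41.
Line duty = $8,467.16 + $8,053.41 = $16,520.57.
Line 2 (V-883, Quenia, 133 units, $19,706.61):
Base rate for V-883 is 33%.
Origin Quenia qualifies under the Astara–Quenia agreement and V-883 is covered: preferential rate 23.5% applies instead.
The additional-duty order on V-883 targets Duron, not Quenia; it does not apply.
Duty = $19,706.61 × 23.5% = $4,631.05.
Line 3 (N-904, Quenia, 2,543 units, $354,926.51):
Base rate for N-904 is $2.28/unit.
Origin Quenia qualifies under the Astara–Quenia agreement and N-904 is covered: preferential rate Free applies instead.
Duty = $354,926.51 × 0% = $0.00.
Total = $16,520.57 + $4,631.05 + $0.00 = $21,151.62.

$21,151.62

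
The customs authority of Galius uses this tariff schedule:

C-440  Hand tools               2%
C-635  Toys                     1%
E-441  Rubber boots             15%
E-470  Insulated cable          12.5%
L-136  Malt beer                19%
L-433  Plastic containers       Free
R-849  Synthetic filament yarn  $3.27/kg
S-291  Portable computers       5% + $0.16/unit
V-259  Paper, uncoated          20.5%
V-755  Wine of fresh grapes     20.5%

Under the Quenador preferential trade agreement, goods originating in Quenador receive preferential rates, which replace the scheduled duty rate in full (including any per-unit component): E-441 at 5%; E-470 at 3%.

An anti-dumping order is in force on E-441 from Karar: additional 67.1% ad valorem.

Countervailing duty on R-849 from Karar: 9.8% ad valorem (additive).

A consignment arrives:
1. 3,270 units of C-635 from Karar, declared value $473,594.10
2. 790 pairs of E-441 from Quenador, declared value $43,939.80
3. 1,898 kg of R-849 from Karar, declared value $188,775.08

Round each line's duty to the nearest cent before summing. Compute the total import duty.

$31,639.35

Line 1 (C-635, Karar, 3,270 units, $473,594.10):
Base rate for C-635 is 1%.
Duty = $473,594.10 × 1% = $4,735.94.
Line 2 (E-441, Quenador, 790 pairs, $43,939.80):
Base rate for E-441 is 15%.
Origin Quenador qualifies under the Galius–Quenador agreement and E-441 is covered: preferential rate 5% applies instead.
The additional-duty order on E-441 targets Karar, not Quenador; it does not apply.
Duty = $43,939.80 × 5% = $2,196.99.
Line 3 (R-849, Karar, 1,898 kg, $188,775.08):
Base rate for R-849 is $3.27/kg.
Additional duty on R-849 from Karar: +9.8% ad valorem. Applied ad valorem rate = 9.8%.
Duty = $188,775.08 × 9.8% + 1,898 × $3.27 = $24,706.42.
Total = $4,735.94 + $2,196.99 + $24,706.42 = $31,639.35.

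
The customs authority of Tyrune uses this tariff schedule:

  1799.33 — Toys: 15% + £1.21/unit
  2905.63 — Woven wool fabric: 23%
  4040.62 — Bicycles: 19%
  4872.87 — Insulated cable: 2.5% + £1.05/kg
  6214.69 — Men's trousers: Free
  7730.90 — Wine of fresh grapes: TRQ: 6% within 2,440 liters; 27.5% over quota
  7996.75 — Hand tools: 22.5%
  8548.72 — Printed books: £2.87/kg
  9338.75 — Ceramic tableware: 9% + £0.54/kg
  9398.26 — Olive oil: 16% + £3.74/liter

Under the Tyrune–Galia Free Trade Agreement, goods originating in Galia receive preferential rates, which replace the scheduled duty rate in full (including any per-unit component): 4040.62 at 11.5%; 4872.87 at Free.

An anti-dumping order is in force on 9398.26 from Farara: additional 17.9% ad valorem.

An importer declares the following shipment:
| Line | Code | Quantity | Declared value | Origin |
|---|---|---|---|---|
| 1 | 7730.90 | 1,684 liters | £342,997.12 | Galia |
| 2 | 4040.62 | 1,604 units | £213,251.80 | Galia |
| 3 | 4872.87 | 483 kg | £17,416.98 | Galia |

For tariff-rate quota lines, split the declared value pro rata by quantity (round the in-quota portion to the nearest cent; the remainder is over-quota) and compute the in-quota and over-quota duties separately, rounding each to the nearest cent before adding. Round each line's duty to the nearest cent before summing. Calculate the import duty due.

Line 1 (7730.90, Galia, 1,684 liters, £342,997.12):
Code 7730.90 is under a tariff-rate quota (threshold 2,440 liters). Quantity 1,684 liters is within the quota, so the in-quota rate 6% applies to the full value.
Duty = £342,997.12 × 6% = £20,579.83.
Line 2 (4040.62, Galia, 1,604 units, £213,251.80):
Base rate for 4040.62 is 19%.
Origin Galia qualifies under the Tyrune–Galia agreement and 4040.62 is covered: preferential rate 11.5% applies instead.
Duty = £213,251.80 × 11.5% = £24,523.96.
Line 3 (4872.87, Galia, 483 kg, £17,416.98):
Base rate for 4872.87 is 2.5% + £1.05/kg.
Origin Galia qualifies under the Tyrune–Galia agreement and 4872.87 is covered: preferential rate Free applies instead.
Duty = £17,416.98 × 0% = £0.00.
Total = £20,579.83 + £24,523.96 + £0.00 = £45,103.79.

£45,103.79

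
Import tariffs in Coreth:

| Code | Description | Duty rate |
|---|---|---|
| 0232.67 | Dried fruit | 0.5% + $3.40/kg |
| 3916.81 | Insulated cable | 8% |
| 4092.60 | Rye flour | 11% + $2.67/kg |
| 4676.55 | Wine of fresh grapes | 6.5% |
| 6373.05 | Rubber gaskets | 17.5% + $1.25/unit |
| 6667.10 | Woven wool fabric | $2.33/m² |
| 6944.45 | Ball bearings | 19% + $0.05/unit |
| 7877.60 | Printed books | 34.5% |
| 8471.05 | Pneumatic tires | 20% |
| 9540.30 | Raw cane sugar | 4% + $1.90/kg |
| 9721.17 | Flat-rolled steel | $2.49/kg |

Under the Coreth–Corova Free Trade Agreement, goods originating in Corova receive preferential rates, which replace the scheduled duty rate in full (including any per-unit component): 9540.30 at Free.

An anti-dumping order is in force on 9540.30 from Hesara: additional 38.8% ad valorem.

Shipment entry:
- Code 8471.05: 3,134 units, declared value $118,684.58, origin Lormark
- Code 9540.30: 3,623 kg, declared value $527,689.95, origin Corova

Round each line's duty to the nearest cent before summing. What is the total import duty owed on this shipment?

$23,736.92

Line 1 (8471.05, Lormark, 3,134 units, $118,684.58):
Base rate for 8471.05 is 20%.
Duty = $118,684.58 × 20% = $23,736.92.
Line 2 (9540.30, Corova, 3,623 kg, $527,689.95):
Base rate for 9540.30 is 4% + $1.90/kg.
Origin Corova qualifies under the Coreth–Corova agreement and 9540.30 is covered: preferential rate Free applies instead.
The additional-duty order on 9540.30 targets Hesara, not Corova; it does not apply.
Duty = $527,689.95 × 0% = $0.00.
Total = $23,736.92 + $0.00 = $23,736.92.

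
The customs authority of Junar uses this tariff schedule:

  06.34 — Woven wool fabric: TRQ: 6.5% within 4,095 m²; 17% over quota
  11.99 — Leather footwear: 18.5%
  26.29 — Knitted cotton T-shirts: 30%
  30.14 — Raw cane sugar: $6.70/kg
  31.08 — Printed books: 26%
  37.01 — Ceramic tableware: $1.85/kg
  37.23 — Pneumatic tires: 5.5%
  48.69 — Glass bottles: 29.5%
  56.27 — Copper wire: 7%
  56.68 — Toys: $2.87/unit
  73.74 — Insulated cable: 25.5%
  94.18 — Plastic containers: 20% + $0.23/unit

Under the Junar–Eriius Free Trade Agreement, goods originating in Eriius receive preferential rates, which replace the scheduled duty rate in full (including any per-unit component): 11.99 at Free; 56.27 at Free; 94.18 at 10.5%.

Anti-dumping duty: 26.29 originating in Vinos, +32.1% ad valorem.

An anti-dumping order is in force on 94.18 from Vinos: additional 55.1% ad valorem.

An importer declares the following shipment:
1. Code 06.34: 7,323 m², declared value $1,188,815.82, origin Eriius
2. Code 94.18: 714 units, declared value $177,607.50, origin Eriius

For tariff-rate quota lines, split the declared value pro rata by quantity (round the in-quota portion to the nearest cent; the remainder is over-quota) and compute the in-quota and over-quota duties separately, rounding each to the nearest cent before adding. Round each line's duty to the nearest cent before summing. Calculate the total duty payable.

Line 1 (06.34, Eriius, 7,323 m², $1,188,815.82):
Code 06.34 is under a tariff-rate quota (threshold 4,095 m²). In-quota: 4,095 m² at 6.5%; over-quota: 3,228 m² at 17%.
Pro-rata value split: in-quota = $1,188,815.82 × 4,095/7,323 = $664,782.30; over-quota = $1,188,815.82 − $664,782.30 = $524,033.52.
In-quota duty = $664,782.30 × 6.5% = $43,210.85. Over-quota duty = $524,033.52 × 17% = $89,085.70.
Line duty = $43,210.85 + $89,085.70 = $132,296.55.
Line 2 (94.18, Eriius, 714 units, $177,607.50):
Base rate for 94.18 is 20% + $0.23/unit.
Origin Eriius qualifies under the Junar–Eriius agreement and 94.18 is covered: preferential rate 10.5% applies instead.
The additional-duty order on 94.18 targets Vinos, not Eriius; it does not apply.
Duty = $177,607.50 × 10.5% = $18,648.79.
Total = $132,296.55 + $18,648.79 = $150,945.34.

$150,945.34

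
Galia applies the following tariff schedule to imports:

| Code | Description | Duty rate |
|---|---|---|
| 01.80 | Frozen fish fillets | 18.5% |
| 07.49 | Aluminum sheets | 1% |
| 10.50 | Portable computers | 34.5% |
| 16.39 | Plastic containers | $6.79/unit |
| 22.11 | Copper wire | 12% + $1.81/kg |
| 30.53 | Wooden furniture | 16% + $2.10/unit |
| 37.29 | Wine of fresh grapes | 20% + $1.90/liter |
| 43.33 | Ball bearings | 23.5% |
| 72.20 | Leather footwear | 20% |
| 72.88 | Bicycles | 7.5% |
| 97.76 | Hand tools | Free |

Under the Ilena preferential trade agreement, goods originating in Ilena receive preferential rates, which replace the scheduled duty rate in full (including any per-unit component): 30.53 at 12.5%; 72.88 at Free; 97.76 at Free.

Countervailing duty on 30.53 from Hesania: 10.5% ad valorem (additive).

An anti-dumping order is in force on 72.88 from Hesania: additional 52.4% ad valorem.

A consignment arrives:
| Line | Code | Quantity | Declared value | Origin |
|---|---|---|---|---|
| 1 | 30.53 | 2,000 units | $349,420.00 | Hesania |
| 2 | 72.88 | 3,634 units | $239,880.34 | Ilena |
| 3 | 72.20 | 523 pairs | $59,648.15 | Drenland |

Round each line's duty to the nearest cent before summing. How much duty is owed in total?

Line 1 (30.53, Hesania, 2,000 units, $349,420.00):
Base rate for 30.53 is 16% + $2.10/unit.
30.53 has an FTA preferential rate, but origin Hesania is not Ilena; base rate stands.
Additional duty on 30.53 from Hesania: +10.5%. Applied ad valorem rate: 16% + 10.5% = 26.5%.
Duty = $349,420.00 × 26.5% + 2,000 × $2.10 = $96,796.30.
Line 2 (72.88, Ilena, 3,634 units, $239,880.34):
Base rate for 72.88 is 7.5%.
Origin Ilena qualifies under the Galia–Ilena agreement and 72.88 is covered: preferential rate Free applies instead.
The additional-duty order on 72.88 targets Hesania, not Ilena; it does not apply.
Duty = $239,880.34 × 0% = $0.00.
Line 3 (72.20, Drenland, 523 pairs, $59,648.15):
Base rate for 72.20 is 20%.
Duty = $59,648.15 × 20% = $11,929.63.
Total = $96,796.30 + $0.00 + $11,929.63 = $108,725.93.

$108,725.93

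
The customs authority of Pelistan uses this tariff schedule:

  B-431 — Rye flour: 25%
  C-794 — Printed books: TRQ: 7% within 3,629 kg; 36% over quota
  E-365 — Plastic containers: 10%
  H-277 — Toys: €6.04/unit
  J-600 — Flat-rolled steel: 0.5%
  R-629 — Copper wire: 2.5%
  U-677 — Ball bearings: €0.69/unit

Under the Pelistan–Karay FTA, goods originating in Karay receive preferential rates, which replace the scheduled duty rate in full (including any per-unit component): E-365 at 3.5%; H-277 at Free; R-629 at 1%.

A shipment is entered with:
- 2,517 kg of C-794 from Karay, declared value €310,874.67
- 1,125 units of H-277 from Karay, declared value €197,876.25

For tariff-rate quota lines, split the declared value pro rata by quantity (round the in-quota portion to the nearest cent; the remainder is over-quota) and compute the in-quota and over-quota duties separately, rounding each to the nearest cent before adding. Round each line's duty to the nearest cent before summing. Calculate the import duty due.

Line 1 (C-794, Karay, 2,517 kg, €310,874.67):
Code C-794 is under a tariff-rate quota (threshold 3,629 kg). Quantity 2,517 kg is within the quota, so the in-quota rate 7% applies to the full value.
Duty = €310,874.67 × 7% = €21,761.23.
Line 2 (H-277, Karay, 1,125 units, €197,876.25):
Base rate for H-277 is €6.04/unit.
Origin Karay qualifies under the Pelistan–Karay agreement and H-277 is covered: preferential rate Free applies instead.
Duty = €197,876.25 × 0% = €0.00.
Total = €21,761.23 + €0.00 = €21,761.23.

€21,761.23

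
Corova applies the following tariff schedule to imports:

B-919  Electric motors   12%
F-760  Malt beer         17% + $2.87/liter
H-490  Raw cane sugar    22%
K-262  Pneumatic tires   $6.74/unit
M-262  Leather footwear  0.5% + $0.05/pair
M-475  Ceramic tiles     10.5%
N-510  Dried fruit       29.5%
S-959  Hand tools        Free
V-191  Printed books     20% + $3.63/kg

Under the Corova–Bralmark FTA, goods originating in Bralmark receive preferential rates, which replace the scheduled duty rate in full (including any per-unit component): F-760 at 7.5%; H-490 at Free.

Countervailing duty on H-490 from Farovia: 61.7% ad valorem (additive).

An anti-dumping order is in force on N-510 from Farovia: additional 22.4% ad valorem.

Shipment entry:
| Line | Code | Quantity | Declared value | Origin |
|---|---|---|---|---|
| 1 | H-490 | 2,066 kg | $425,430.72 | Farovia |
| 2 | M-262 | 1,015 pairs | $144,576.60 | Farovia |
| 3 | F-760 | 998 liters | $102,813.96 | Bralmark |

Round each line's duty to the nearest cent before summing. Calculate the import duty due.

$364,570.19

Line 1 (H-490, Farovia, 2,066 kg, $425,430.72):
Base rate for H-490 is 22%.
H-490 has an FTA preferential rate, but origin Farovia is not Bralmark; base rate stands.
Additional duty on H-490 from Farovia: +61.7%. Applied ad valorem rate: 22% + 61.7% = 83.7%.
Duty = $425,430.72 × 83.7% = $356,085.51.
Line 2 (M-262, Farovia, 1,015 pairs, $144,576.60):
Base rate for M-262 is 0.5% + $0.05/pair.
Duty = $144,576.60 × 0.5% + 1,015 × $0.05 = $773.63.
Line 3 (F-760, Bralmark, 998 liters, $102,813.96):
Base rate for F-760 is 17% + $2.87/liter.
Origin Bralmark qualifies under the Corova–Bralmark agreement and F-760 is covered: preferential rate 7.5% applies instead.
Duty = $102,813.96 × 7.5% = $7,711.05.
Total = $356,085.51 + $773.63 + $7,711.05 = $364,570.19.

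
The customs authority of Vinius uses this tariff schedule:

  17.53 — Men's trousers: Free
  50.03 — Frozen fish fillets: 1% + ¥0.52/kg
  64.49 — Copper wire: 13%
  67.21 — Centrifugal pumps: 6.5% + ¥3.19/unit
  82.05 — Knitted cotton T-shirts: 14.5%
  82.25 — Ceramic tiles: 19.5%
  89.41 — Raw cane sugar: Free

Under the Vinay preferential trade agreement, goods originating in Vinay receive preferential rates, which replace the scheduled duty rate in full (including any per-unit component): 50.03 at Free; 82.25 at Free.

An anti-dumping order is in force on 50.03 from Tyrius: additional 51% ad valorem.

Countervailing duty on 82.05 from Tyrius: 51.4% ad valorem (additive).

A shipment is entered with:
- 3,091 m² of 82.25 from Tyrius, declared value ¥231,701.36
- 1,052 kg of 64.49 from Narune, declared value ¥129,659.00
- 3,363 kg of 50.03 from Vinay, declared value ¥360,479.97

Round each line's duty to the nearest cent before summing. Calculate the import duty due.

Line 1 (82.25, Tyrius, 3,091 m², ¥231,701.36):
Base rate for 82.25 is 19.5%.
82.25 has an FTA preferential rate, but origin Tyrius is not Vinay; base rate stands.
Duty = ¥231,701.36 × 19.5% = ¥45,181.77.
Line 2 (64.49, Narune, 1,052 kg, ¥129,659.00):
Base rate for 64.49 is 13%.
Duty = ¥129,659.00 × 13% = ¥16,855.67.
Line 3 (50.03, Vinay, 3,363 kg, ¥360,479.97):
Base rate for 50.03 is 1% + ¥0.52/kg.
Origin Vinay qualifies under the Vinius–Vinay agreement and 50.03 is covered: preferential rate Free applies instead.
The additional-duty order on 50.03 targets Tyrius, not Vinay; it does not apply.
Duty = ¥360,479.97 × 0% = ¥0.00.
Total = ¥45,181.77 + ¥16,855.67 + ¥0.00 = ¥62,037.44.

¥62,037.44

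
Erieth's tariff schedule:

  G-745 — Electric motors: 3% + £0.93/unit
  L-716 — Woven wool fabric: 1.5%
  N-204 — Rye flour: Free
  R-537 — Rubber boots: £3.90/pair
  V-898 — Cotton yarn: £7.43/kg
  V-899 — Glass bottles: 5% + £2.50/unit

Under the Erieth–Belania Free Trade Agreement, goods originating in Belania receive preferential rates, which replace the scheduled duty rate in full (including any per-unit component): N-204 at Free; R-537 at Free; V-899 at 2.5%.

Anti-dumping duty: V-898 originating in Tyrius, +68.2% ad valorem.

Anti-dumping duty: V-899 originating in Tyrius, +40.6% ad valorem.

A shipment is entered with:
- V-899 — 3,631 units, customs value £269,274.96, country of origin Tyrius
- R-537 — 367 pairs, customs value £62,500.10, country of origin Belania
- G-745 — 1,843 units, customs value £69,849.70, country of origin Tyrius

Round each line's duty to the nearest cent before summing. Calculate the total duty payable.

Line 1 (V-899, Tyrius, 3,631 units, £269,274.96):
Base rate for V-899 is 5% + £2.50/unit.
V-899 has an FTA preferential rate, but origin Tyrius is not Belania; base rate stands.
Additional duty on V-899 from Tyrius: +40.6%. Applied ad valorem rate: 5% + 40.6% = 45.6%.
Duty = £269,274.96 × 45.6% + 3,631 × £2.50 = £131,866.88.
Line 2 (R-537, Belania, 367 pairs, £62,500.10):
Base rate for R-537 is £3.90/pair.
Origin Belania qualifies under the Erieth–Belania agreement and R-537 is covered: preferential rate Free applies instead.
Duty = £62,500.10 × 0% = £0.00.
Line 3 (G-745, Tyrius, 1,843 units, £69,849.70):
Base rate for G-745 is 3% + £0.93/unit.
Duty = £69,849.70 × 3% + 1,843 × £0.93 = £3,809.48.
Total = £131,866.88 + £0.00 + £3,809.48 = £135,676.36.

£135,676.36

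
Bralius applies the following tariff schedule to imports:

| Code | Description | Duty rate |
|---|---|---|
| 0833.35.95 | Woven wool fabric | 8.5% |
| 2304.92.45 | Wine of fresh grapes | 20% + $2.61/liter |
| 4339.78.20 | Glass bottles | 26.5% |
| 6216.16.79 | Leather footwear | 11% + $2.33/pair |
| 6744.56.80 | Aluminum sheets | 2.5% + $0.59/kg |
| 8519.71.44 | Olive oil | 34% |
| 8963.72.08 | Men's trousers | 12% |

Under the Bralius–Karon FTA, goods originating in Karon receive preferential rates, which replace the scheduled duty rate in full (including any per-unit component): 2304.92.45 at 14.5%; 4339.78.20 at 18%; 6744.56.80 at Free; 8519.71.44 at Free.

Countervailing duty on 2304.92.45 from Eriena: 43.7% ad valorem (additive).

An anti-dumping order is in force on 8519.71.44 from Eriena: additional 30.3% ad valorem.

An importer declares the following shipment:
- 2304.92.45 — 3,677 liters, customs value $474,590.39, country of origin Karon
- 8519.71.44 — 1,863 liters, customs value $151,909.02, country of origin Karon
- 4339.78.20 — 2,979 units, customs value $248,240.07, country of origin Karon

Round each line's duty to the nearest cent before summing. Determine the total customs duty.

Line 1 (2304.92.45, Karon, 3,677 liters, $474,590.39):
Base rate for 2304.92.45 is 20% + $2.61/liter.
Origin Karon qualifies under the Bralius–Karon agreement and 2304.92.45 is covered: preferential rate 14.5% applies instead.
The additional-duty order on 2304.92.45 targets Eriena, not Karon; it does not apply.
Duty = $474,590.39 × 14.5% = $68,815.61.
Line 2 (8519.71.44, Karon, 1,863 liters, $151,909.02):
Base rate for 8519.71.44 is 34%.
Origin Karon qualifies under the Bralius–Karon agreement and 8519.71.44 is covered: preferential rate Free applies instead.
The additional-duty order on 8519.71.44 targets Eriena, not Karon; it does not apply.
Duty = $151,909.02 × 0% = $0.00.
Line 3 (4339.78.20, Karon, 2,979 units, $248,240.07):
Base rate for 4339.78.20 is 26.5%.
Origin Karon qualifies under the Bralius–Karon agreement and 4339.78.20 is covered: preferential rate 18% applies instead.
Duty = $248,240.07 × 18% = $44,683.21.
Total = $68,815.61 + $0.00 + $44,683.21 = $113,498.82.

$113,498.82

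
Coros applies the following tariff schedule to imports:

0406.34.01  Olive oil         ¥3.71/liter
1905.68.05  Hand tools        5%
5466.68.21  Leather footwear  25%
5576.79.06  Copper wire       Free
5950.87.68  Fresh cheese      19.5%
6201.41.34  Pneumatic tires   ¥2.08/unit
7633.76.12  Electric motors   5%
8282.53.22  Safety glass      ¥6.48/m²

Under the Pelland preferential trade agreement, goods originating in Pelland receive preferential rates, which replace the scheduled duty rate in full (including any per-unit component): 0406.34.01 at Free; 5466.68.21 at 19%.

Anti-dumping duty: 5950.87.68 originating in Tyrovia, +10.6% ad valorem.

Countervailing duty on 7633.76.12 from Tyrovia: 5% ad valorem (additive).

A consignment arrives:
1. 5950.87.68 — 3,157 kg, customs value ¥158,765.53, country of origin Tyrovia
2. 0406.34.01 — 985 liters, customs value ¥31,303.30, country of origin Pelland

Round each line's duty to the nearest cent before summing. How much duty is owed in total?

Line 1 (5950.87.68, Tyrovia, 3,157 kg, ¥158,765.53):
Base rate for 5950.87.68 is 19.5%.
Additional duty on 5950.87.68 from Tyrovia: +10.6%. Applied ad valorem rate: 19.5% + 10.6% = 30.1%.
Duty = ¥158,765.53 × 30.1% = ¥47,788.42.
Line 2 (0406.34.01, Pelland, 985 liters, ¥31,303.30):
Base rate for 0406.34.01 is ¥3.71/liter.
Origin Pelland qualifies under the Coros–Pelland agreement and 0406.34.01 is covered: preferential rate Free applies instead.
Duty = ¥31,303.30 × 0% = ¥0.00.
Total = ¥47,788.42 + ¥0.00 = ¥47,788.42.

¥47,788.42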